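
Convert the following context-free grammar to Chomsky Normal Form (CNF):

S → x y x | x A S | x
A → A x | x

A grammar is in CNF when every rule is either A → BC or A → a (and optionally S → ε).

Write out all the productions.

TX → x; TY → y; S → x; A → x; S → TX X0; X0 → TY TX; S → TX X1; X1 → A S; A → A TX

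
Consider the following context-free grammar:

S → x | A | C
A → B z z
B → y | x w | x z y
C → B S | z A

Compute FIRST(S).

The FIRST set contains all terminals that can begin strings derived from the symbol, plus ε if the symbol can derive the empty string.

We compute FIRST(S) using the standard algorithm.
FIRST(A) = {x, y}
FIRST(B) = {x, y}
FIRST(C) = {x, y, z}
FIRST(S) = {x, y, z}
Therefore, FIRST(S) = {x, y, z}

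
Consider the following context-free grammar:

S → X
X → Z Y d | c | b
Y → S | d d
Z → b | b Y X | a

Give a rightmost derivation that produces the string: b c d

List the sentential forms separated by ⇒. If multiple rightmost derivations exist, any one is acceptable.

S ⇒ X ⇒ Z Y d ⇒ Z S d ⇒ Z X d ⇒ Z c d ⇒ b c d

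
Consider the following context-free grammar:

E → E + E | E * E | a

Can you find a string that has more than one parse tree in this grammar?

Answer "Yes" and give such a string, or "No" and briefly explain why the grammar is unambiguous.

Yes - the string 'a * a + a * a' has two distinct parse trees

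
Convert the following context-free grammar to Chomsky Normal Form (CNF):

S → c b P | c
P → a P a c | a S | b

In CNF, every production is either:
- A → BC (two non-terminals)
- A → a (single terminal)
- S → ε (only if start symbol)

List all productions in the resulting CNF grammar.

TC → c; TB → b; S → c; TA → a; P → b; S → TC X0; X0 → TB P; P → TA X1; X1 → P X2; X2 → TA TC; P → TA S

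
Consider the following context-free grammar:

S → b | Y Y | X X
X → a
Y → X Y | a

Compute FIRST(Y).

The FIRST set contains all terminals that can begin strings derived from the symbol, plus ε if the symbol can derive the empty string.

We compute FIRST(Y) using the standard algorithm.
FIRST(S) = {a, b}
FIRST(X) = {a}
FIRST(Y) = {a}
Therefore, FIRST(Y) = {a}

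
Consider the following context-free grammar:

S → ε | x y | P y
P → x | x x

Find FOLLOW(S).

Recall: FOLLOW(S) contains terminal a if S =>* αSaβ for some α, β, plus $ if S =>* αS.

We compute FOLLOW(S) using the standard algorithm.
FOLLOW(S) starts with {$}.
FIRST(P) = {x}
FIRST(S) = {x, ε}
FOLLOW(P) = {y}
FOLLOW(S) = {$}
Therefore, FOLLOW(S) = {$}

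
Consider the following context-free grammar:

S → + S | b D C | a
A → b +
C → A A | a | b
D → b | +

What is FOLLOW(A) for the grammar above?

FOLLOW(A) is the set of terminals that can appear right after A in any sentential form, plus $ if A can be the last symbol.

We compute FOLLOW(A) using the standard algorithm.
FOLLOW(S) starts with {$}.
FIRST(A) = {b}
FIRST(C) = {a, b}
FIRST(D) = {+, b}
FIRST(S) = {+, a, b}
FOLLOW(A) = {$, b}
FOLLOW(C) = {$}
FOLLOW(D) = {a, b}
FOLLOW(S) = {$}
Therefore, FOLLOW(A) = {$, b}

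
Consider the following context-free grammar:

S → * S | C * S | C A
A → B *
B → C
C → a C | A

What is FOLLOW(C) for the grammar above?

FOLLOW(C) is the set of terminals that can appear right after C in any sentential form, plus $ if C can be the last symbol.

We compute FOLLOW(C) using the standard algorithm.
FOLLOW(S) starts with {$}.
FIRST(A) = {a}
FIRST(B) = {a}
FIRST(C) = {a}
FIRST(S) = {*, a}
FOLLOW(A) = {$, *, a}
FOLLOW(B) = {*}
FOLLOW(C) = {*, a}
FOLLOW(S) = {$}
Therefore, FOLLOW(C) = {*, a}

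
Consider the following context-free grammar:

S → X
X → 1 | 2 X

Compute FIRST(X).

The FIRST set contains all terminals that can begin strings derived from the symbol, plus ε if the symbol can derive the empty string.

We compute FIRST(X) using the standard algorithm.
FIRST(S) = {1, 2}
FIRST(X) = {1, 2}
Therefore, FIRST(X) = {1, 2}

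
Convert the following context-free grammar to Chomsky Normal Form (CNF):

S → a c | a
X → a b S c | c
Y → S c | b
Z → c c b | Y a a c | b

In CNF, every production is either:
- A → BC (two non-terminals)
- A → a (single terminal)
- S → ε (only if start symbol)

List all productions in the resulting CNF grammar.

TA → a; TC → c; S → a; TB → b; X → c; Y → b; Z → b; S → TA TC; X → TA X0; X0 → TB X1; X1 → S TC; Y → S TC; Z → TC X2; X2 → TC TB; Z → Y X3; X3 → TA X4; X4 → TA TC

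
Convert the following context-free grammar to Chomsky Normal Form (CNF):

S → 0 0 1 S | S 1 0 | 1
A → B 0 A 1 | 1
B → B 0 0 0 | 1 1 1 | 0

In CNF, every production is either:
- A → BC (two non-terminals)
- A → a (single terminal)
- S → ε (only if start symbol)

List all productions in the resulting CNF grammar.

T0 → 0; T1 → 1; S → 1; A → 1; B → 0; S → T0 X0; X0 → T0 X1; X1 → T1 S; S → S X2; X2 → T1 T0; A → B X3; X3 → T0 X4; X4 → A T1; B → B X5; X5 → T0 X6; X6 → T0 T0; B → T1 X7; X7 → T1 T1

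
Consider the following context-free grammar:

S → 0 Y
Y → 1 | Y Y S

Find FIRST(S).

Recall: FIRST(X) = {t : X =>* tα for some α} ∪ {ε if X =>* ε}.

We compute FIRST(S) using the standard algorithm.
FIRST(S) = {0}
FIRST(Y) = {1}
Therefore, FIRST(S) = {0}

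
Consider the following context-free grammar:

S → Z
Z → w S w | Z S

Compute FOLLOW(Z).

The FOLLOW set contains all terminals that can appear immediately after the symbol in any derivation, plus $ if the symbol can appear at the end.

We compute FOLLOW(Z) using the standard algorithm.
FOLLOW(S) starts with {$}.
FIRST(S) = {w}
FIRST(Z) = {w}
FOLLOW(S) = {$, w}
FOLLOW(Z) = {$, w}
Therefore, FOLLOW(Z) = {$, w}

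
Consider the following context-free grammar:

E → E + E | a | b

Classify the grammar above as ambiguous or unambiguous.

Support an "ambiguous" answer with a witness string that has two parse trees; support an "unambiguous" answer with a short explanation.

Ambiguous - the string 'a + a + b + a' has two distinct parse trees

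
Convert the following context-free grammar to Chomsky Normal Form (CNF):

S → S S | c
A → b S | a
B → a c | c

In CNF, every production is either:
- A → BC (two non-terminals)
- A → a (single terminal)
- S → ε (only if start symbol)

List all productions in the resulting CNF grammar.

S → c; TB → b; A → a; TA → a; TC → c; B → c; S → S S; A → TB S; B → TA TC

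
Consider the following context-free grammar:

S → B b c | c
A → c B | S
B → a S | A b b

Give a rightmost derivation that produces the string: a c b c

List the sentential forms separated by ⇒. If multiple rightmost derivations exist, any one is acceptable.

S ⇒ B b c ⇒ a S b c ⇒ a c b c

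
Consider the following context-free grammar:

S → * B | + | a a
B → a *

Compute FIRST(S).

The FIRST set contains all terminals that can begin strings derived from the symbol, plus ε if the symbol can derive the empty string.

We compute FIRST(S) using the standard algorithm.
FIRST(B) = {a}
FIRST(S) = {*, +, a}
Therefore, FIRST(S) = {*, +, a}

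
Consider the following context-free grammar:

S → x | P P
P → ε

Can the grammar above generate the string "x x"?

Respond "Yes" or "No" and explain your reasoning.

No - no valid derivation exists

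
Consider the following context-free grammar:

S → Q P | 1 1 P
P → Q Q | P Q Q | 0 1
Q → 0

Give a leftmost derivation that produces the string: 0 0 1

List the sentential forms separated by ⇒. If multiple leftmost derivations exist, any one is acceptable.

S ⇒ Q P ⇒ 0 P ⇒ 0 0 1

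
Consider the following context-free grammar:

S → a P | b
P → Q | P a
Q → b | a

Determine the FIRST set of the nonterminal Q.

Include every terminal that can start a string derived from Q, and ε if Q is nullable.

We compute FIRST(Q) using the standard algorithm.
FIRST(P) = {a, b}
FIRST(Q) = {a, b}
FIRST(S) = {a, b}
Therefore, FIRST(Q) = {a, b}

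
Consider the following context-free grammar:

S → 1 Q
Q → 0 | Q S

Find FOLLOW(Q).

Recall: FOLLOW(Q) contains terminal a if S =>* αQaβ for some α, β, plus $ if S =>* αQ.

We compute FOLLOW(Q) using the standard algorithm.
FOLLOW(S) starts with {$}.
FIRST(Q) = {0}
FIRST(S) = {1}
FOLLOW(Q) = {$, 1}
FOLLOW(S) = {$, 1}
Therefore, FOLLOW(Q) = {$, 1}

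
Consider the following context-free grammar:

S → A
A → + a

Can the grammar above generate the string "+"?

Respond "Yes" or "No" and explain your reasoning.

No - no valid derivation exists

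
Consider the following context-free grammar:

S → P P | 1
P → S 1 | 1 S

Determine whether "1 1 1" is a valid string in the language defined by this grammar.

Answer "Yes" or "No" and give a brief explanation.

No - no valid derivation exists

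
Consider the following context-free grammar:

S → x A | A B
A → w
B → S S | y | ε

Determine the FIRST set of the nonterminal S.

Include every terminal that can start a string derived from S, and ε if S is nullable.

We compute FIRST(S) using the standard algorithm.
FIRST(A) = {w}
FIRST(B) = {w, x, y, ε}
FIRST(S) = {w, x}
Therefore, FIRST(S) = {w, x}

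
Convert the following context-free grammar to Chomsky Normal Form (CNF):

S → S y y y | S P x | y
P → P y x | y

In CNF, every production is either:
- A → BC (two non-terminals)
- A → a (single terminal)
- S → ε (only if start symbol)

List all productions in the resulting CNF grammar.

TY → y; TX → x; S → y; P → y; S → S X0; X0 → TY X1; X1 → TY TY; S → S X2; X2 → P TX; P → P X3; X3 → TY TX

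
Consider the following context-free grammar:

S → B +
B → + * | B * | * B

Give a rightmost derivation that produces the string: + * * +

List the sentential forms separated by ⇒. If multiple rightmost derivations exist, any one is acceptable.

S ⇒ B + ⇒ B * + ⇒ + * * +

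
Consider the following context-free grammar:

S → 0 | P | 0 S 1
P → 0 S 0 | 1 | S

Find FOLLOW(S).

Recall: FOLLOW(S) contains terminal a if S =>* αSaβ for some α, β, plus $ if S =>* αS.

We compute FOLLOW(S) using the standard algorithm.
FOLLOW(S) starts with {$}.
FIRST(P) = {0, 1}
FIRST(S) = {0, 1}
FOLLOW(P) = {$, 0, 1}
FOLLOW(S) = {$, 0, 1}
Therefore, FOLLOW(S) = {$, 0, 1}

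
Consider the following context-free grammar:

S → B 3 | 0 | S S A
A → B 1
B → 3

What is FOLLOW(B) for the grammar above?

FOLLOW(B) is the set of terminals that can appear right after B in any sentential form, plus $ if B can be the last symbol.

We compute FOLLOW(B) using the standard algorithm.
FOLLOW(S) starts with {$}.
FIRST(A) = {3}
FIRST(B) = {3}
FIRST(S) = {0, 3}
FOLLOW(A) = {$, 0, 3}
FOLLOW(B) = {1, 3}
FOLLOW(S) = {$, 0, 3}
Therefore, FOLLOW(B) = {1, 3}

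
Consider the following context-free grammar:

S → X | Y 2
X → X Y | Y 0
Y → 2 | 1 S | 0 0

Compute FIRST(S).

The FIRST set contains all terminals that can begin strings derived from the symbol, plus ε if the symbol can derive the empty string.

We compute FIRST(S) using the standard algorithm.
FIRST(S) = {0, 1, 2}
FIRST(X) = {0, 1, 2}
FIRST(Y) = {0, 1, 2}
Therefore, FIRST(S) = {0, 1, 2}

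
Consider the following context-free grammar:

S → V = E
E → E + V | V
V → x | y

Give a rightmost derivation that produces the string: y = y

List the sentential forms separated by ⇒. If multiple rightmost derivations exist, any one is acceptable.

S ⇒ V = E ⇒ V = V ⇒ V = y ⇒ y = y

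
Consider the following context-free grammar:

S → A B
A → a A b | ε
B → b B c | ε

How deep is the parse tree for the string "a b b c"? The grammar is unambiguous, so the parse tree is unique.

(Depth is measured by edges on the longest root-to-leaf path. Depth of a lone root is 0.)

3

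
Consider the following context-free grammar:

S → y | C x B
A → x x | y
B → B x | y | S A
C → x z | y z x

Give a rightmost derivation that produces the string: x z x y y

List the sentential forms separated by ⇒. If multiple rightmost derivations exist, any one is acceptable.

S ⇒ C x B ⇒ C x S A ⇒ C x S y ⇒ C x y y ⇒ x z x y y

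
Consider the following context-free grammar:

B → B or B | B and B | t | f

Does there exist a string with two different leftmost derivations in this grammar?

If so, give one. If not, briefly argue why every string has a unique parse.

Yes - the string 'f or f and t and f or f' has two distinct leftmost derivations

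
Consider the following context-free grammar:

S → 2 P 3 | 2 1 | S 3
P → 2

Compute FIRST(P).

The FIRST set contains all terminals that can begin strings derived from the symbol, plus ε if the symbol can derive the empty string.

We compute FIRST(P) using the standard algorithm.
FIRST(P) = {2}
FIRST(S) = {2}
Therefore, FIRST(P) = {2}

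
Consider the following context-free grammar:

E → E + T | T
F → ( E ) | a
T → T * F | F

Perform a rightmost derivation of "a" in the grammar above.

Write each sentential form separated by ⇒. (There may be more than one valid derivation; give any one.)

E ⇒ T ⇒ F ⇒ a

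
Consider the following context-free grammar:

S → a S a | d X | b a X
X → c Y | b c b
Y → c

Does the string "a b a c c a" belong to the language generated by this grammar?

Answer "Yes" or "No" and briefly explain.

Yes - a valid derivation exists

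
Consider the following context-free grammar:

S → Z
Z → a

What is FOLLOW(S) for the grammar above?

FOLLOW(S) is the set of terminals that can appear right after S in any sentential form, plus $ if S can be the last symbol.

We compute FOLLOW(S) using the standard algorithm.
FOLLOW(S) starts with {$}.
FIRST(S) = {a}
FIRST(Z) = {a}
FOLLOW(S) = {$}
FOLLOW(Z) = {$}
Therefore, FOLLOW(S) = {$}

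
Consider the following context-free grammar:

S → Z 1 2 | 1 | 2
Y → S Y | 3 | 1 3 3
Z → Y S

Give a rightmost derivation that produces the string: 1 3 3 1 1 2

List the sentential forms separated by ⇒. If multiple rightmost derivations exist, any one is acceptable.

S ⇒ Z 1 2 ⇒ Y S 1 2 ⇒ Y 1 1 2 ⇒ 1 3 3 1 1 2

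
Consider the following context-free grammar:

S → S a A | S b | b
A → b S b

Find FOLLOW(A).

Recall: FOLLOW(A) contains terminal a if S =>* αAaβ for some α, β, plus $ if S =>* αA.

We compute FOLLOW(A) using the standard algorithm.
FOLLOW(S) starts with {$}.
FIRST(A) = {b}
FIRST(S) = {b}
FOLLOW(A) = {$, a, b}
FOLLOW(S) = {$, a, b}
Therefore, FOLLOW(A) = {$, a, b}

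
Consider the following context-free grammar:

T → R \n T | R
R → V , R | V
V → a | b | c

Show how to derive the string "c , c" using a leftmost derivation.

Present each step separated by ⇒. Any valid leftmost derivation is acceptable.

T ⇒ R ⇒ V , R ⇒ c , R ⇒ c , V ⇒ c , c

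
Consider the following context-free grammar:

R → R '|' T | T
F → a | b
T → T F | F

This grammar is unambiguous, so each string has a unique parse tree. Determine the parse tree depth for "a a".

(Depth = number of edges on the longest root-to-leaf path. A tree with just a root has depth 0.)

4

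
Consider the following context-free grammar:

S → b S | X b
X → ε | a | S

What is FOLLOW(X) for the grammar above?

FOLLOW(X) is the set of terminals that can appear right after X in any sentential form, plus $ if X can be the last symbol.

We compute FOLLOW(X) using the standard algorithm.
FOLLOW(S) starts with {$}.
FIRST(S) = {a, b}
FIRST(X) = {a, b, ε}
FOLLOW(S) = {$, b}
FOLLOW(X) = {b}
Therefore, FOLLOW(X) = {b}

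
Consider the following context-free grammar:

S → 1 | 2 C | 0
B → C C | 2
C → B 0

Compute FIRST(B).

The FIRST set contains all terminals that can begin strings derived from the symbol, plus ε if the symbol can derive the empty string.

We compute FIRST(B) using the standard algorithm.
FIRST(B) = {2}
FIRST(C) = {2}
FIRST(S) = {0, 1, 2}
Therefore, FIRST(B) = {2}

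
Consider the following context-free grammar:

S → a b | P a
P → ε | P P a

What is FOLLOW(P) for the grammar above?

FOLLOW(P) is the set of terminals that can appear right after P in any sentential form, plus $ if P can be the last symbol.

We compute FOLLOW(P) using the standard algorithm.
FOLLOW(S) starts with {$}.
FIRST(P) = {a, ε}
FIRST(S) = {a}
FOLLOW(P) = {a}
FOLLOW(S) = {$}
Therefore, FOLLOW(P) = {a}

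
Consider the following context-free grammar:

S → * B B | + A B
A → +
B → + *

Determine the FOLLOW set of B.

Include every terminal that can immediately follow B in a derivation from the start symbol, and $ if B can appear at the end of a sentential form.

We compute FOLLOW(B) using the standard algorithm.
FOLLOW(S) starts with {$}.
FIRST(A) = {+}
FIRST(B) = {+}
FIRST(S) = {*, +}
FOLLOW(A) = {+}
FOLLOW(B) = {$, +}
FOLLOW(S) = {$}
Therefore, FOLLOW(B) = {$, +}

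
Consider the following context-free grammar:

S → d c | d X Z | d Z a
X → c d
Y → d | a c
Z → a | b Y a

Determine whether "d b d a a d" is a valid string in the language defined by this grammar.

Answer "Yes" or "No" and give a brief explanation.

No - no valid derivation exists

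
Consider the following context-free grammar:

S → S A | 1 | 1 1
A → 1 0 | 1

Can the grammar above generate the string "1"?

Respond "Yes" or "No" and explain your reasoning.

Yes - a valid derivation exists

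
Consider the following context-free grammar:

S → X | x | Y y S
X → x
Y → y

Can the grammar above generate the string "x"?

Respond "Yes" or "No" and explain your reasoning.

Yes - a valid derivation exists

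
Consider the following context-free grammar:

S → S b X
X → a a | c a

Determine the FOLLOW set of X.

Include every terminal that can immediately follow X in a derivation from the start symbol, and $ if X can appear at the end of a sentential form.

We compute FOLLOW(X) using the standard algorithm.
FOLLOW(S) starts with {$}.
FIRST(S) = {}
FIRST(X) = {a, c}
FOLLOW(S) = {$, b}
FOLLOW(X) = {$, b}
Therefore, FOLLOW(X) = {$, b}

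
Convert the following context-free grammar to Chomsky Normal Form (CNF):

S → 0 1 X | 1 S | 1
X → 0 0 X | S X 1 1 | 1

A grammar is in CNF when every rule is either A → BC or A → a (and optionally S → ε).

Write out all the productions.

T0 → 0; T1 → 1; S → 1; X → 1; S → T0 X0; X0 → T1 X; S → T1 S; X → T0 X1; X1 → T0 X; X → S X2; X2 → X X3; X3 → T1 T1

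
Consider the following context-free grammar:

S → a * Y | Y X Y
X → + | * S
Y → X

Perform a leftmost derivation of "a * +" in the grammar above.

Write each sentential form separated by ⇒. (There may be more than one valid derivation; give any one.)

S ⇒ a * Y ⇒ a * X ⇒ a * +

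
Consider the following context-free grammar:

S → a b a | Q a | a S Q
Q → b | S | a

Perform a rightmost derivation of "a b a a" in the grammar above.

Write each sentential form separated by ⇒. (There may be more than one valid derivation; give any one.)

S ⇒ Q a ⇒ S a ⇒ a b a a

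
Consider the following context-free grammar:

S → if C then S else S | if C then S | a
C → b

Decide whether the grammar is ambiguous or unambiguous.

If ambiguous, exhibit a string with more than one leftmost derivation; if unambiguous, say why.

Ambiguous - the string 'if b then if b then a else a' has two distinct leftmost derivations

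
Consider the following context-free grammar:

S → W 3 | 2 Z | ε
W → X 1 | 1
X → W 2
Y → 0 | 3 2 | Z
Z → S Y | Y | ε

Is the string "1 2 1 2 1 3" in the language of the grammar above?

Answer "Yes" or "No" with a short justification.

Yes - a valid derivation exists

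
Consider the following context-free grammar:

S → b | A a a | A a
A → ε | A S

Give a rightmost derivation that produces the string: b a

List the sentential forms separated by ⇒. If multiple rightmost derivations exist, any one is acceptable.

S ⇒ A a ⇒ A S a ⇒ A b a ⇒ b a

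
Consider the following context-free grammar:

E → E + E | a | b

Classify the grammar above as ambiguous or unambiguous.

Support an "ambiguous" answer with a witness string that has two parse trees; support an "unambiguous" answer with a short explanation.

Ambiguous - the string 'b + b + a + b + a' has two distinct parse trees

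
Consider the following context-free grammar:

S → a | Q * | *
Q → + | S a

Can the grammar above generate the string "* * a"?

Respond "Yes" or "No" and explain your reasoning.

No - no valid derivation exists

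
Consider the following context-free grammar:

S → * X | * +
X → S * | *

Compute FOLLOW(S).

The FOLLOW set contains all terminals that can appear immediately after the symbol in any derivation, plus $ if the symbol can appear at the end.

We compute FOLLOW(S) using the standard algorithm.
FOLLOW(S) starts with {$}.
FIRST(S) = {*}
FIRST(X) = {*}
FOLLOW(S) = {$, *}
FOLLOW(X) = {$, *}
Therefore, FOLLOW(S) = {$, *}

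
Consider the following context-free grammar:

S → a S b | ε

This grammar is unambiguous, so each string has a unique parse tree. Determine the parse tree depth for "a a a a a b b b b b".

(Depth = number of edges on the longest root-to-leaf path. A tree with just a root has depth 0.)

6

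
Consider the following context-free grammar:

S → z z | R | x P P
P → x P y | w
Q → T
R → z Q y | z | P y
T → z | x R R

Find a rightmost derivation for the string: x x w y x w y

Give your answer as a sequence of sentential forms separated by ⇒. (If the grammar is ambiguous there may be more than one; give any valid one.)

S ⇒ x P P ⇒ x P x P y ⇒ x P x w y ⇒ x x P y x w y ⇒ x x w y x w y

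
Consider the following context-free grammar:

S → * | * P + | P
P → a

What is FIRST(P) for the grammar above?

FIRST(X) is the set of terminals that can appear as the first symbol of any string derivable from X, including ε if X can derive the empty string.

We compute FIRST(P) using the standard algorithm.
FIRST(P) = {a}
FIRST(S) = {*, a}
Therefore, FIRST(P) = {a}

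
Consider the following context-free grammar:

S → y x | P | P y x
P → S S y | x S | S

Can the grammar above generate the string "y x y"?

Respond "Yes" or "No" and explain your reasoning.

No - no valid derivation exists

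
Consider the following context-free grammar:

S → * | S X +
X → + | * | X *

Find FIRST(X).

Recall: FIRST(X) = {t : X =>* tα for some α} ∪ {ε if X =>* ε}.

We compute FIRST(X) using the standard algorithm.
FIRST(S) = {*}
FIRST(X) = {*, +}
Therefore, FIRST(X) = {*, +}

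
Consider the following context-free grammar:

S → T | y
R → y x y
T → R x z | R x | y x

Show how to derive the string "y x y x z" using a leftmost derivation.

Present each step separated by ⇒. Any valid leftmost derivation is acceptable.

S ⇒ T ⇒ R x z ⇒ y x y x z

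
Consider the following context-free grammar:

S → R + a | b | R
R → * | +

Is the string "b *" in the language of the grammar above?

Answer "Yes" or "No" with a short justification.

No - no valid derivation exists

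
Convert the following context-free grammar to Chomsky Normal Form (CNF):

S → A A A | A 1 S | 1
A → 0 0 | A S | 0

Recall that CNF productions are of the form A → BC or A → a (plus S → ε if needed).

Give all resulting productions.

T1 → 1; S → 1; T0 → 0; A → 0; S → A X0; X0 → A A; S → A X1; X1 → T1 S; A → T0 T0; A → A S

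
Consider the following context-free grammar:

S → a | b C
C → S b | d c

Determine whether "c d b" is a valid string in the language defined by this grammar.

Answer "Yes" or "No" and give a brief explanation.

No - no valid derivation exists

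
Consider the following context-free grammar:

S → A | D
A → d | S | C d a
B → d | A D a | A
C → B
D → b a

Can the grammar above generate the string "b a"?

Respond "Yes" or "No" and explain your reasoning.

Yes - a valid derivation exists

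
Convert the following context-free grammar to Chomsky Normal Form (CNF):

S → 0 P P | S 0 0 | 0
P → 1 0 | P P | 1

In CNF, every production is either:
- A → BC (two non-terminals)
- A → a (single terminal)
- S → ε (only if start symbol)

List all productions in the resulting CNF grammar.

T0 → 0; S → 0; T1 → 1; P → 1; S → T0 X0; X0 → P P; S → S X1; X1 → T0 T0; P → T1 T0; P → P P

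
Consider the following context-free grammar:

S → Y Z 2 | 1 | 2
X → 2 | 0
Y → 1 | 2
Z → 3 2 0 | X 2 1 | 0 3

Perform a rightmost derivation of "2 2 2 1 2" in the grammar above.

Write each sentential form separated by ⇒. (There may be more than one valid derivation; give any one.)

S ⇒ Y Z 2 ⇒ Y X 2 1 2 ⇒ Y 2 2 1 2 ⇒ 2 2 2 1 2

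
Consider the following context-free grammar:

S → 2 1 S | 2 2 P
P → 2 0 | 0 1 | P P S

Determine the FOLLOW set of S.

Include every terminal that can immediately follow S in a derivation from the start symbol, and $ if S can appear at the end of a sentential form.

We compute FOLLOW(S) using the standard algorithm.
FOLLOW(S) starts with {$}.
FIRST(P) = {0, 2}
FIRST(S) = {2}
FOLLOW(P) = {$, 0, 2}
FOLLOW(S) = {$, 0, 2}
Therefore, FOLLOW(S) = {$, 0, 2}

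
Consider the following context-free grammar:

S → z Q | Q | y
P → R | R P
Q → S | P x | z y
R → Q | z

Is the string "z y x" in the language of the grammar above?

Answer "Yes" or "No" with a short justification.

Yes - a valid derivation exists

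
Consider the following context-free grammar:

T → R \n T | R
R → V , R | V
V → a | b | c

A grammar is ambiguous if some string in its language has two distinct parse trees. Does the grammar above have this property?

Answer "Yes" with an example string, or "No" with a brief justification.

No - the grammar is unambiguous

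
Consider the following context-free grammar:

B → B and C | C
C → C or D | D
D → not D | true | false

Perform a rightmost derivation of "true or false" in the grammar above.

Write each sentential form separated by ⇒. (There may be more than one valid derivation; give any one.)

B ⇒ C ⇒ C or D ⇒ C or false ⇒ D or false ⇒ true or false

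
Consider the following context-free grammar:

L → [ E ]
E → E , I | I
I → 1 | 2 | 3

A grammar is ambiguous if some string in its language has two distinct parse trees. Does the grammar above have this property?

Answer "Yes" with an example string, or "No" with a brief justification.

No - the grammar is unambiguous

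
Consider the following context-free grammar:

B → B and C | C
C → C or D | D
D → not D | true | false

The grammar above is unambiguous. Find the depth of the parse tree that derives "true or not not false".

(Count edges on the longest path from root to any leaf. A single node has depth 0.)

5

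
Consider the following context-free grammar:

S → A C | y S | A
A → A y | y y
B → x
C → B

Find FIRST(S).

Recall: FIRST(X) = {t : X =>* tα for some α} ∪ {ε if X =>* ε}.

We compute FIRST(S) using the standard algorithm.
FIRST(A) = {y}
FIRST(B) = {x}
FIRST(C) = {x}
FIRST(S) = {y}
Therefore, FIRST(S) = {y}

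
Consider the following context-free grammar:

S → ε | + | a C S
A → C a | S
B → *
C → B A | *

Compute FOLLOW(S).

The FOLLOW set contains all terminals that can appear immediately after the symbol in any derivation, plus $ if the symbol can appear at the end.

We compute FOLLOW(S) using the standard algorithm.
FOLLOW(S) starts with {$}.
FIRST(A) = {*, +, a, ε}
FIRST(B) = {*}
FIRST(C) = {*}
FIRST(S) = {+, a, ε}
FOLLOW(A) = {$, +, a}
FOLLOW(B) = {$, *, +, a}
FOLLOW(C) = {$, +, a}
FOLLOW(S) = {$, +, a}
Therefore, FOLLOW(S) = {$, +, a}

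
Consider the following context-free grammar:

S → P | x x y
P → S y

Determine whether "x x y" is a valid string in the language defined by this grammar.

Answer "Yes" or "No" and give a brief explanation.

Yes - a valid derivation exists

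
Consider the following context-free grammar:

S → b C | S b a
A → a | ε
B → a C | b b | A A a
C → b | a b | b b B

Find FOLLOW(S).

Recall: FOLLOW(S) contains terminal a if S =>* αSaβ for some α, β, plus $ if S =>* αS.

We compute FOLLOW(S) using the standard algorithm.
FOLLOW(S) starts with {$}.
FIRST(A) = {a, ε}
FIRST(B) = {a, b}
FIRST(C) = {a, b}
FIRST(S) = {b}
FOLLOW(A) = {a}
FOLLOW(B) = {$, b}
FOLLOW(C) = {$, b}
FOLLOW(S) = {$, b}
Therefore, FOLLOW(S) = {$, b}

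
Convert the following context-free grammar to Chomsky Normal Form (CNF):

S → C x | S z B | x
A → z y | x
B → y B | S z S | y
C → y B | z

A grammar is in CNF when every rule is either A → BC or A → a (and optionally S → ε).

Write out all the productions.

TX → x; TZ → z; S → x; TY → y; A → x; B → y; C → z; S → C TX; S → S X0; X0 → TZ B; A → TZ TY; B → TY B; B → S X1; X1 → TZ S; C → TY B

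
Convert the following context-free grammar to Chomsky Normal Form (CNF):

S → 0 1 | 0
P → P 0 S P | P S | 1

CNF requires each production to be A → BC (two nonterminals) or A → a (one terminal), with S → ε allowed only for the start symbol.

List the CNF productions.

T0 → 0; T1 → 1; S → 0; P → 1; S → T0 T1; P → P X0; X0 → T0 X1; X1 → S P; P → P S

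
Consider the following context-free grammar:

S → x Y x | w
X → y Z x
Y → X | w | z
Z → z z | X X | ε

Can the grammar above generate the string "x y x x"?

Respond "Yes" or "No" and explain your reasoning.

Yes - a valid derivation exists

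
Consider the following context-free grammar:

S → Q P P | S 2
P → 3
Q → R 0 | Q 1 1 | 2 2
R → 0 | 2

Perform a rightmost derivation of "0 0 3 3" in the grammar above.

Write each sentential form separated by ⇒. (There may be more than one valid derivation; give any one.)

S ⇒ Q P P ⇒ Q P 3 ⇒ Q 3 3 ⇒ R 0 3 3 ⇒ 0 0 3 3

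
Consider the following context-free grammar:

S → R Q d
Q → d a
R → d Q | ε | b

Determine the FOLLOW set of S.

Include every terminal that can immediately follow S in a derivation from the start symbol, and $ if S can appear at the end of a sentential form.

We compute FOLLOW(S) using the standard algorithm.
FOLLOW(S) starts with {$}.
FIRST(Q) = {d}
FIRST(R) = {b, d, ε}
FIRST(S) = {b, d}
FOLLOW(Q) = {d}
FOLLOW(R) = {d}
FOLLOW(S) = {$}
Therefore, FOLLOW(S) = {$}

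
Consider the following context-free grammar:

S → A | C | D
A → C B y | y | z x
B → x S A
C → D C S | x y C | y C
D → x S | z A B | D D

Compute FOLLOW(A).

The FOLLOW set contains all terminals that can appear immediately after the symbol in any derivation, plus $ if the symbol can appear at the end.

We compute FOLLOW(A) using the standard algorithm.
FOLLOW(S) starts with {$}.
FIRST(A) = {x, y, z}
FIRST(B) = {x}
FIRST(C) = {x, y, z}
FIRST(D) = {x, z}
FIRST(S) = {x, y, z}
FOLLOW(A) = {$, x, y, z}
FOLLOW(B) = {$, x, y, z}
FOLLOW(C) = {$, x, y, z}
FOLLOW(D) = {$, x, y, z}
FOLLOW(S) = {$, x, y, z}
Therefore, FOLLOW(A) = {$, x, y, z}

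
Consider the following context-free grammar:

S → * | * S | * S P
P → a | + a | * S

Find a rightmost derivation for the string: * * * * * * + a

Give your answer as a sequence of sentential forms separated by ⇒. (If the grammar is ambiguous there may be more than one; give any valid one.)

S ⇒ * S ⇒ * * S ⇒ * * * S ⇒ * * * * S ⇒ * * * * * S P ⇒ * * * * * S + a ⇒ * * * * * * + a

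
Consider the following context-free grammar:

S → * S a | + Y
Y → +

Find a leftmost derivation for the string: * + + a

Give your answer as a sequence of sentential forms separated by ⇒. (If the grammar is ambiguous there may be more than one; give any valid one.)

S ⇒ * S a ⇒ * + Y a ⇒ * + + a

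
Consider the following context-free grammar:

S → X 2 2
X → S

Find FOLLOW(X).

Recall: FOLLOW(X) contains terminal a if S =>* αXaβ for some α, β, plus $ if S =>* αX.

We compute FOLLOW(X) using the standard algorithm.
FOLLOW(S) starts with {$}.
FIRST(S) = {}
FIRST(X) = {}
FOLLOW(S) = {$, 2}
FOLLOW(X) = {2}
Therefore, FOLLOW(X) = {2}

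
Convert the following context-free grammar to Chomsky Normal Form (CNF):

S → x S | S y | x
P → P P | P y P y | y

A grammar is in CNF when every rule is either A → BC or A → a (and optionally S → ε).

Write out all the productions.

TX → x; TY → y; S → x; P → y; S → TX S; S → S TY; P → P P; P → P X0; X0 → TY X1; X1 → P TY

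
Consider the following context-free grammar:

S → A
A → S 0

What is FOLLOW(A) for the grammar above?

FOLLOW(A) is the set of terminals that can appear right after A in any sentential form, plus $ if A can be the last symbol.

We compute FOLLOW(A) using the standard algorithm.
FOLLOW(S) starts with {$}.
FIRST(A) = {}
FIRST(S) = {}
FOLLOW(A) = {$, 0}
FOLLOW(S) = {$, 0}
Therefore, FOLLOW(A) = {$, 0}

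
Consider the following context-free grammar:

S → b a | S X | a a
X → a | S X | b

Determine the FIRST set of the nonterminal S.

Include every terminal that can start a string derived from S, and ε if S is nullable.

We compute FIRST(S) using the standard algorithm.
FIRST(S) = {a, b}
FIRST(X) = {a, b}
Therefore, FIRST(S) = {a, b}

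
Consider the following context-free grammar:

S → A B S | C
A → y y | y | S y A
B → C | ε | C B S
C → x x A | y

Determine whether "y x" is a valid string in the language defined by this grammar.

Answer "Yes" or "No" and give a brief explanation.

No - no valid derivation exists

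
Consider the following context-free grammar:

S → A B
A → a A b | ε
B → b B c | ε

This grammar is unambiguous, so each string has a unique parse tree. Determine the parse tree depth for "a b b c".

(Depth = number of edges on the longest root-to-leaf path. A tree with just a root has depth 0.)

3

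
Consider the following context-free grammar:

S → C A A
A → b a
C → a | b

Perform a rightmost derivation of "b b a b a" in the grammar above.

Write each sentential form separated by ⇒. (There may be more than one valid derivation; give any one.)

S ⇒ C A A ⇒ C A b a ⇒ C b a b a ⇒ b b a b a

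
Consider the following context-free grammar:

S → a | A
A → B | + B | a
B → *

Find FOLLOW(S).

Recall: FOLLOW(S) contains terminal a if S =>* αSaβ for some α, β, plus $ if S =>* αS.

We compute FOLLOW(S) using the standard algorithm.
FOLLOW(S) starts with {$}.
FIRST(A) = {*, +, a}
FIRST(B) = {*}
FIRST(S) = {*, +, a}
FOLLOW(A) = {$}
FOLLOW(B) = {$}
FOLLOW(S) = {$}
Therefore, FOLLOW(S) = {$}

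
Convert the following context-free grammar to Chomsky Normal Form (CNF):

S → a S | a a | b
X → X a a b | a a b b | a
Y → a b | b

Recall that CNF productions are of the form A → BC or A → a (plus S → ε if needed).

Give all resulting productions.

TA → a; S → b; TB → b; X → a; Y → b; S → TA S; S → TA TA; X → X X0; X0 → TA X1; X1 → TA TB; X → TA X2; X2 → TA X3; X3 → TB TB; Y → TA TB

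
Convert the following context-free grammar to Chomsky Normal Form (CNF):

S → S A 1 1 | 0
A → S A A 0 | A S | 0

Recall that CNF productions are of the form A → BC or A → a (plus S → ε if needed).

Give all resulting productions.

T1 → 1; S → 0; T0 → 0; A → 0; S → S X0; X0 → A X1; X1 → T1 T1; A → S X2; X2 → A X3; X3 → A T0; A → A S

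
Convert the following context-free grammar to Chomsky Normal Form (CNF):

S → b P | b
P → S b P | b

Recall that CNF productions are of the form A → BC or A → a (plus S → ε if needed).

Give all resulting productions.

TB → b; S → b; P → b; S → TB P; P → S X0; X0 → TB P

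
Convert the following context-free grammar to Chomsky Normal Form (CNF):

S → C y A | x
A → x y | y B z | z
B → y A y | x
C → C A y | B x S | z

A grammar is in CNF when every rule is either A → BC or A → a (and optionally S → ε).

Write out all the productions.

TY → y; S → x; TX → x; TZ → z; A → z; B → x; C → z; S → C X0; X0 → TY A; A → TX TY; A → TY X1; X1 → B TZ; B → TY X2; X2 → A TY; C → C X3; X3 → A TY; C → B X4; X4 → TX S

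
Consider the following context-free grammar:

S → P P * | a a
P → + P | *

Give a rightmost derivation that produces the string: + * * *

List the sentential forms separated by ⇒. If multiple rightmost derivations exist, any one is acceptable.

S ⇒ P P * ⇒ P * * ⇒ + P * * ⇒ + * * *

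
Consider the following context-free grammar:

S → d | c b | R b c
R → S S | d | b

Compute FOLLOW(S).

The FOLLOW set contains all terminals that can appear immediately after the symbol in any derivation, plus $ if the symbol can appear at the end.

We compute FOLLOW(S) using the standard algorithm.
FOLLOW(S) starts with {$}.
FIRST(R) = {b, c, d}
FIRST(S) = {b, c, d}
FOLLOW(R) = {b}
FOLLOW(S) = {$, b, c, d}
Therefore, FOLLOW(S) = {$, b, c, d}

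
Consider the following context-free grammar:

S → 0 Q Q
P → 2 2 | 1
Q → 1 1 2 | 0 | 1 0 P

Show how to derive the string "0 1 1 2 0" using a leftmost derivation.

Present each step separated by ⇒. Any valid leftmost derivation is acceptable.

S ⇒ 0 Q Q ⇒ 0 1 1 2 Q ⇒ 0 1 1 2 0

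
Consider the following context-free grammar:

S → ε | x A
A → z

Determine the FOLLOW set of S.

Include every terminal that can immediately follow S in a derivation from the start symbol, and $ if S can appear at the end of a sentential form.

We compute FOLLOW(S) using the standard algorithm.
FOLLOW(S) starts with {$}.
FIRST(A) = {z}
FIRST(S) = {x, ε}
FOLLOW(A) = {$}
FOLLOW(S) = {$}
Therefore, FOLLOW(S) = {$}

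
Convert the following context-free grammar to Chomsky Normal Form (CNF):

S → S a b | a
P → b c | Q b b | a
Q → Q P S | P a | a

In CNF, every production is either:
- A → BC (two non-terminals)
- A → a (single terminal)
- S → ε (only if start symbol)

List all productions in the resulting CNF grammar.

TA → a; TB → b; S → a; TC → c; P → a; Q → a; S → S X0; X0 → TA TB; P → TB TC; P → Q X1; X1 → TB TB; Q → Q X2; X2 → P S; Q → P TA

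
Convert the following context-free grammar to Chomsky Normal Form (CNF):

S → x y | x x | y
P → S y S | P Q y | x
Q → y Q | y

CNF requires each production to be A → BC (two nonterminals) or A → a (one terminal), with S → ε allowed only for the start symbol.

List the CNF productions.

TX → x; TY → y; S → y; P → x; Q → y; S → TX TY; S → TX TX; P → S X0; X0 → TY S; P → P X1; X1 → Q TY; Q → TY Q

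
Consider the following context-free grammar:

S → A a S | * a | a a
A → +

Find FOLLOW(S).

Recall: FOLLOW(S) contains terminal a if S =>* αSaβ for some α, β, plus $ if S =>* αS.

We compute FOLLOW(S) using the standard algorithm.
FOLLOW(S) starts with {$}.
FIRST(A) = {+}
FIRST(S) = {*, +, a}
FOLLOW(A) = {a}
FOLLOW(S) = {$}
Therefore, FOLLOW(S) = {$}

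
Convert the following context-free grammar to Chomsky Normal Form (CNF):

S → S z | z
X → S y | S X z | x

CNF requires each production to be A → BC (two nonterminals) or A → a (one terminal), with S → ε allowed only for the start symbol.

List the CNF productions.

TZ → z; S → z; TY → y; X → x; S → S TZ; X → S TY; X → S X0; X0 → X TZ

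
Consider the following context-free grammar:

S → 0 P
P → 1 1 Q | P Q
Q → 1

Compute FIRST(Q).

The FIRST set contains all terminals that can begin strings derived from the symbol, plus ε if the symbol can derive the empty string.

We compute FIRST(Q) using the standard algorithm.
FIRST(P) = {1}
FIRST(Q) = {1}
FIRST(S) = {0}
Therefore, FIRST(Q) = {1}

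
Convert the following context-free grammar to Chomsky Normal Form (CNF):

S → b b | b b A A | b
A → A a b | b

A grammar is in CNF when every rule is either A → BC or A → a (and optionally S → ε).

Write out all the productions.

TB → b; S → b; TA → a; A → b; S → TB TB; S → TB X0; X0 → TB X1; X1 → A A; A → A X2; X2 → TA TB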